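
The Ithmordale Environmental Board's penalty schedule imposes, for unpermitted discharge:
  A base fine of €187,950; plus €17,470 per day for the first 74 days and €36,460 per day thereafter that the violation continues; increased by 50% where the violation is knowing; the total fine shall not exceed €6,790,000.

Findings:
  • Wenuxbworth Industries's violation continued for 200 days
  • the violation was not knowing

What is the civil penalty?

First 74 days: 74 × €17,470 = €1,292,780
Remaining days: (200 − 74) × €36,460 = €4,593,960
Per-day component: €1,292,780 + €4,593,960 = €5,886,740
Base plus per-day: €187,950 + €5,886,740 = €6,074,690
The violation was not knowing: no 50% increase.
Cap at €6,790,000: €6,074,690 is within the cap, no reduction.

€6,074,690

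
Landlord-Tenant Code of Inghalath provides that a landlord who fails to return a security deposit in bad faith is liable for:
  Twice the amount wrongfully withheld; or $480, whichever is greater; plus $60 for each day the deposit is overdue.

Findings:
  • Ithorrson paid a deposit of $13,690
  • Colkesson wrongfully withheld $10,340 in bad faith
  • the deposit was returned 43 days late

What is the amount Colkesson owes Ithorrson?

Recovery: $23,260

Doubled: 2 × $10,340 = $20,680
Minimum $480: $20,680 meets the minimum, no increase.
Late-return penalty: 43 × $60 = $2,580
Damages plus late penalty: $20,680 + $2,580 = $23,260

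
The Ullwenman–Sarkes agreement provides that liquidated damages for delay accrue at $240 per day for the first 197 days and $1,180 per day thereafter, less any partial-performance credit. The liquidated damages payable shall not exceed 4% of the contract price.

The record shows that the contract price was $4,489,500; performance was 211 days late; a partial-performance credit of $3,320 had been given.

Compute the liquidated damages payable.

$60,480

First 197 days: 197 × $240 = $47,280
Remaining days: (211 − 197) × $1,180 = $16,520
Accrued per-day damages: $47,280 + $16,520 = $63,800
Less partial-performance credit: $63,800 − $3,320 = $60,480
Cap: 4% of $4,489,500 = $179,580
Cap at $179,580: $60,480 is within the cap, no reduction.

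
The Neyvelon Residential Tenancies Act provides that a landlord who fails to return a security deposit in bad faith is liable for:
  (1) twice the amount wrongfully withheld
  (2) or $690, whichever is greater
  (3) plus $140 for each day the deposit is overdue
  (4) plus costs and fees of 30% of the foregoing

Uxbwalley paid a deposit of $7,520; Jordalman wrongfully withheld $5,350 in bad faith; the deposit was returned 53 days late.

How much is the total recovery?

Doubled: 2 × $5,350 = $10,700
Minimum $690: $10,700 meets the minimum, no increase.
Late-return penalty: 53 × $140 = $7,420
Damages plus late penalty: $10,700 + $7,420 = $18,120
Costs and fees: 30% of $18,120 = $5,436
Total recovery: $18,120 + $5,436 = $23,556

Recovery: $23,556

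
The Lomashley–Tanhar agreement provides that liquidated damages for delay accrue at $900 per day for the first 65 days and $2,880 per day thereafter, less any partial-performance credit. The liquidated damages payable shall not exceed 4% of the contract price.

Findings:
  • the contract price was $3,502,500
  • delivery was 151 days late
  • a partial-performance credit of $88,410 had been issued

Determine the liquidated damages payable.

First 65 days: 65 × $900 = $58,500
Remaining days: (151 − 65) × $2,880 = $247,680
Accrued per-day damages: $58,500 + $247,680 = $306,180
Less partial-performance credit: $306,180 − $88,410 = $217,770
Cap: 4% of $3,502,500 = $140,100
Cap at $140,100: $217,770 exceeds the cap → $140,100

$140,100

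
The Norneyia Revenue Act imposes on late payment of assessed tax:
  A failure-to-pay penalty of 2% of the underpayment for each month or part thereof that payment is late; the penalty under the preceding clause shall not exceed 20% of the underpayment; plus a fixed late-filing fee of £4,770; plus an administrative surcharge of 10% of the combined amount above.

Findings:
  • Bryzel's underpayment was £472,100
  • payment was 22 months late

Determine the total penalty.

£109,109

Accrued rate: 2% × 22 = 44%, capped at 20% → 20%
Failure-to-pay penalty: 20% of £472,100 = £94,420
Penalty before surcharge: £94,420 + £4,770 = £99,190
Administrative surcharge: 10% of £99,190 = £9,919
Total penalty: £99,190 + £9,919 = £109,109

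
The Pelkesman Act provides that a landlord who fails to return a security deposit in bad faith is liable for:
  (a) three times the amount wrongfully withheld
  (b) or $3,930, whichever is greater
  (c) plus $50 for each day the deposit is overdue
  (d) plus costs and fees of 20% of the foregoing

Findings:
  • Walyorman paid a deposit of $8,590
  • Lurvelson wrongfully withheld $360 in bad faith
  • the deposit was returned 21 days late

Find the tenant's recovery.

Trebled: 3 × $360 = $1,080
Minimum $3,930: $1,080 is below the minimum → $3,930
Late-return penalty: 21 × $50 = $1,050
Damages plus late penalty: $3,930 + $1,050 = $4,980
Costs and fees: 20% of $4,980 = $996
Total recovery: $4,980 + $996 = $5,976

$5,976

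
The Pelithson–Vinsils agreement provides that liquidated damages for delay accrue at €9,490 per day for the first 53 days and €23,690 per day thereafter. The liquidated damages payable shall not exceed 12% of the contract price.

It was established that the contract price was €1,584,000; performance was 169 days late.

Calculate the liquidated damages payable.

€190,080

First 53 days: 53 × €9,490 = €502,970
Remaining days: (169 − 53) × €23,690 = €2,748,040
Accrued per-day damages: €502,970 + €2,748,040 = €3,251,010
Cap: 12% of €1,584,000 = €190,080
Cap at €190,080: €3,251,010 exceeds the cap → €190,080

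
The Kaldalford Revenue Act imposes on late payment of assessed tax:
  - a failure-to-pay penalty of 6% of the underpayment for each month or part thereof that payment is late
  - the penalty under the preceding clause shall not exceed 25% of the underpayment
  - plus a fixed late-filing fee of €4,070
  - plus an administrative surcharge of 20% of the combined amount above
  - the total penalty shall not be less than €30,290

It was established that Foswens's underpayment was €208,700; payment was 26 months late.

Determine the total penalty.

Penalty: €67,494

Accrued rate: 6% × 26 = 156%, capped at 25% → 25%
Failure-to-pay penalty: 25% of €208,700 = €52,175
Penalty before surcharge: €52,175 + €4,070 = €56,245
Administrative surcharge: 20% of €56,245 = €11,249
Total penalty: €56,245 + €11,249 = €67,494
Minimum €30,290: €67,494 meets the minimum, no increase.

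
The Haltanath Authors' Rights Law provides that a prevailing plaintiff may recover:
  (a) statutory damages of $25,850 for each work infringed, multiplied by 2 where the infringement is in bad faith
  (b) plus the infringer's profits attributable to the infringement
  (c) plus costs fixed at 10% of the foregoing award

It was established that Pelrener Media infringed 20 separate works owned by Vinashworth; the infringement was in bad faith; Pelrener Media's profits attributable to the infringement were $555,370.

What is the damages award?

Statutory damages: 20 × $25,850 = $517,000
Doubled: 2 × $517,000 = $1,034,000
Combined award: $1,034,000 + $555,370 = $1,589,370
Costs: 10% of $1,589,370 = $158,937
Award plus costs: $1,589,370 + $158,937 = $1,748,307

Award: $1,748,307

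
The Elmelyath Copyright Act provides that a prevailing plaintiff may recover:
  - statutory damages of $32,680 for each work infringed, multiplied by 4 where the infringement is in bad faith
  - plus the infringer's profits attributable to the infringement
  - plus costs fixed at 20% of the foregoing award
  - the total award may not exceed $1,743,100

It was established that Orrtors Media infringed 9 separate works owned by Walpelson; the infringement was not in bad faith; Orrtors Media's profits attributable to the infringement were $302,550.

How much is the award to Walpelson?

$716,004

Statutory damages: 9 × $32,680 = $294,120
Infringement not in bad faith: no ×4 enhancement.
Combined award: $294,120 + $302,550 = $596,670
Costs: 20% of $596,670 = $119,334
Award plus costs: $596,670 + $119,334 = $716,004
Cap at $1,743,100: $716,004 is within the cap, no reduction.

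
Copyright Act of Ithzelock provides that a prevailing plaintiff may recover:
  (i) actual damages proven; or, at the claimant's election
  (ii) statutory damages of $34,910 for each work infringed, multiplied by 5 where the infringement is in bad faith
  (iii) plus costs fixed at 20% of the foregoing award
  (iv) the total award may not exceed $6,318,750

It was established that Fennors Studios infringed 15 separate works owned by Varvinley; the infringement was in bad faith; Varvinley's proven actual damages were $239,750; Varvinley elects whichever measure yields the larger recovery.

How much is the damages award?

Statutory damages: 15 × $34,910 = $523,650
Multiplied by 5: 5 × $523,650 = $2,618,250
Greater of actual damages ($239,750) or enhanced statutory damages ($2,618,250): $2,618,250
Costs: 20% of $2,618,250 = $523,650
Award plus costs: $2,618,250 + $523,650 = $3,141,900
Cap at $6,318,750: $3,141,900 is within the cap, no reduction.

$3,141,900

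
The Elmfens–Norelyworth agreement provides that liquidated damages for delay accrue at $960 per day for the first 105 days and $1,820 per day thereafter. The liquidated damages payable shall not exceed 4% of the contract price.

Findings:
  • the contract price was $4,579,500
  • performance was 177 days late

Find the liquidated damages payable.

First 105 days: 105 × $960 = $100,800
Remaining days: (177 − 105) × $1,820 = $131,040
Accrued per-day damages: $100,800 + $131,040 = $231,840
Cap: 4% of $4,579,500 = $183,180
Cap at $183,180: $231,840 exceeds the cap → $183,180

$183,180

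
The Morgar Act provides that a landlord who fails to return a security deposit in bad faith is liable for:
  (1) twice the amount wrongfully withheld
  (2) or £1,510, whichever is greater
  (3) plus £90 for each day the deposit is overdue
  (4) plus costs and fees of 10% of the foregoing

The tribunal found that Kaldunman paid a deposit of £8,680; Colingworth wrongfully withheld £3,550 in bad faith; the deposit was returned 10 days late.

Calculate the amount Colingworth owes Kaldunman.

Doubled: 2 × £3,550 = £7,100
Minimum £1,510: £7,100 meets the minimum, no increase.
Late-return penalty: 10 × £90 = £900
Damages plus late penalty: £7,100 + £900 = £8,000
Costs and fees: 10% of £8,000 = £800
Total recovery: £8,000 + £800 = £8,800

£8,800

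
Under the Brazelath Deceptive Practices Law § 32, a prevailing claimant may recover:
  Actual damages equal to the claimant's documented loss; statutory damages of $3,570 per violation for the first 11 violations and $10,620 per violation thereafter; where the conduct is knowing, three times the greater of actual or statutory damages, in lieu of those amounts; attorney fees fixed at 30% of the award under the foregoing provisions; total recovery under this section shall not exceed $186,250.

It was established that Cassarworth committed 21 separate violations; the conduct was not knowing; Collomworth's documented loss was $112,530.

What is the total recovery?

First 11 violations: 11 × $3,570 = $39,270
Remaining violations: (21 − 11) × $10,620 = $106,200
Statutory damages: $39,270 + $106,200 = $145,470
Conduct not knowing: the in-lieu enhancement does not apply.
Actual plus statutory damages: $112,530 + $145,470 = $258,000
Attorney fees: 30% of $258,000 = $77,400
Total before cap: $258,000 + $77,400 = $335,400
Cap at $186,250: $335,400 exceeds the cap → $186,250

$186,250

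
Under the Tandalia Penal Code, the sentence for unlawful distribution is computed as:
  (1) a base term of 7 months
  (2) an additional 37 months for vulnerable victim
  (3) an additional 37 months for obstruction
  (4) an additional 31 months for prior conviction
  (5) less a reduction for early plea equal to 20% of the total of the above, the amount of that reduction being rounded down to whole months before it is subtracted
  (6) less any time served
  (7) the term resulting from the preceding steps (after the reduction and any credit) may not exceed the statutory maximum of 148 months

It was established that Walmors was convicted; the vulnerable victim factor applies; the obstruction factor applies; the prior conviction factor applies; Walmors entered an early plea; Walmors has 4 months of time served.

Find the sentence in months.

Vulnerable victim enhancement: +37 months
Obstruction enhancement: +37 months
Prior conviction enhancement: +31 months
Adjusted term: 7 months + 37 months + 37 months + 31 months = 112 months
Early plea reduction: 20% of 112 months = 22 months (rounded down)
After reduction: 112 − 22 = 90 months
Less time served: 90 months − 4 months = 86 months
Cap at 148 months: 86 months is within the cap, no reduction.

86 months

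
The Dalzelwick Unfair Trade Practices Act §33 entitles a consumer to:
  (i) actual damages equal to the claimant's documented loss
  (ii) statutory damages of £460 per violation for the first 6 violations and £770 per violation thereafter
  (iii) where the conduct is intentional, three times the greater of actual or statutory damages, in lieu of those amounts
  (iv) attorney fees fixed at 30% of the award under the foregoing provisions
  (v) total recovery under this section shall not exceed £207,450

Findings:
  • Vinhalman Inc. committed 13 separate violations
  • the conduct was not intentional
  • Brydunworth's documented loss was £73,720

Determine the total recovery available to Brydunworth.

£106,431

First 6 violations: 6 × £460 = £2,760
Remaining violations: (13 − 6) × £770 = £5,390
Statutory damages: £2,760 + £5,390 = £8,150
Conduct not intentional: the in-lieu enhancement does not apply.
Actual plus statutory damages: £73,720 + £8,150 = £81,870
Attorney fees: 30% of £81,870 = £24,561
Total before cap: £81,870 + £24,561 = £106,431
Cap at £207,450: £106,431 is within the cap, no reduction.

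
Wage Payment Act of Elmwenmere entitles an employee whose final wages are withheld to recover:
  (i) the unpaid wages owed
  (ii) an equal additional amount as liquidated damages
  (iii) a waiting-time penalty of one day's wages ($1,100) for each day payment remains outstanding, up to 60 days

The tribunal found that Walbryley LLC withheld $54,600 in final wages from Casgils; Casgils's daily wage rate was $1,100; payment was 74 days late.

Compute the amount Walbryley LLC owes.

$175,200

Liquidated damages (equal amount): $54,600
Penalty days: min(74, 60) = 60
Waiting-time penalty: 60 × $1,100 = $66,000
Total award: $54,600 + $54,600 + $66,000 = $175,200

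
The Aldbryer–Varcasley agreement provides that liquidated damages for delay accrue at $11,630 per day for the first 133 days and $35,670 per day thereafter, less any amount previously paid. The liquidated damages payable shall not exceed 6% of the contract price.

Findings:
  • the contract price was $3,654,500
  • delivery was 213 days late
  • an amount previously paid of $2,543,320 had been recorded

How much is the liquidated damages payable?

$219,270

First 133 days: 133 × $11,630 = $1,546,790
Remaining days: (213 − 133) × $35,670 = $2,853,600
Accrued per-day damages: $1,546,790 + $2,853,600 = $4,400,390
Less amount previously paid: $4,400,390 − $2,543,320 = $1,857,070
Cap: 6% of $3,654,500 = $219,270
Cap at $219,270: $1,857,070 exceeds the cap → $219,270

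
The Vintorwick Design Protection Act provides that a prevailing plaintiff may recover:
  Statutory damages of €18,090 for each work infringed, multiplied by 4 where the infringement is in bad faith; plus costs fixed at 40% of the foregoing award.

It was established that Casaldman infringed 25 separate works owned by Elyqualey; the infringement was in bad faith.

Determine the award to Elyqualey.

€2,532,600

Statutory damages: 25 × €18,090 = €452,250
Multiplied by 4: 4 × €452,250 = €1,809,000
Costs: 40% of €1,809,000 = €723,600
Award plus costs: €1,809,000 + €723,600 = €2,532,600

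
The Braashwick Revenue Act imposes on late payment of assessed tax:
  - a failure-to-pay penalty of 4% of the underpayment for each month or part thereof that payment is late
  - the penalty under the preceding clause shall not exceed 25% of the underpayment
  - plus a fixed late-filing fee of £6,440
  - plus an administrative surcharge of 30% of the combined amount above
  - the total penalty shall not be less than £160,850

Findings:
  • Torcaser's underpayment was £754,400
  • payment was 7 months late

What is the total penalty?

Accrued rate: 4% × 7 = 28%, capped at 25% → 25%
Failure-to-pay penalty: 25% of £754,400 = £188,600
Penalty before surcharge: £188,600 + £6,440 = £195,040
Administrative surcharge: 30% of £195,040 = £58,512
Total penalty: £195,040 + £58,512 = £253,552
Minimum £160,850: £253,552 meets the minimum, no increase.

£253,552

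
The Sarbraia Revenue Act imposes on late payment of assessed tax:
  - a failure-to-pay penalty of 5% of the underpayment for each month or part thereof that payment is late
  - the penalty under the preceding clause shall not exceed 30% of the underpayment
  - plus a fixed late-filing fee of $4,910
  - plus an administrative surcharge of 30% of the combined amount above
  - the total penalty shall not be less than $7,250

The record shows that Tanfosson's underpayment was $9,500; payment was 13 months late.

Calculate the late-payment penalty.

Accrued rate: 5% × 13 = 65%, capped at 30% → 30%
Failure-to-pay penalty: 30% of $9,500 = $2,850
Penalty before surcharge: $2,850 + $4,910 = $7,760
Administrative surcharge: 30% of $7,760 = $2,328
Total penalty: $7,760 + $2,328 = $10,088
Minimum $7,250: $10,088 meets the minimum, no increase.

$10,088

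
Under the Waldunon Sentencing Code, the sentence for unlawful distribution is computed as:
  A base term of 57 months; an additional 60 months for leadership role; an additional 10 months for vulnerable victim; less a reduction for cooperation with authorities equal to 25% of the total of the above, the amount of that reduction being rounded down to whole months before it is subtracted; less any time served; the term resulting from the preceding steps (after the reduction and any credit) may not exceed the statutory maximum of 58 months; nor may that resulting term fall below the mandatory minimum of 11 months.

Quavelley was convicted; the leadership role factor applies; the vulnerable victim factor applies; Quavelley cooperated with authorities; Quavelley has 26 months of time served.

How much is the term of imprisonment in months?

Leadership role enhancement: +60 months
Vulnerable victim enhancement: +10 months
Adjusted term: 57 months + 60 months + 10 months = 127 months
Cooperation with authorities reduction: 25% of 127 months = 31 months (rounded down)
After reduction: 127 − 31 = 96 months
Less time served: 96 months − 26 months = 70 months
Cap at 58 months: 70 months exceeds the cap → 58 months
Minimum 11 months: 58 months meets the minimum, no increase.

58 months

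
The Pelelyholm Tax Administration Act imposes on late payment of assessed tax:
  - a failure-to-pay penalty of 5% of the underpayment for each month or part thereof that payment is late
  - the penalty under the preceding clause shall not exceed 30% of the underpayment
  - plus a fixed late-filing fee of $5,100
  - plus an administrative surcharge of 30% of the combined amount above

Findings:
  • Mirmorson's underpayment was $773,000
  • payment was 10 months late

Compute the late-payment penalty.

Accrued rate: 5% × 10 = 50%, capped at 30% → 30%
Failure-to-pay penalty: 30% of $773,000 = $231,900
Penalty before surcharge: $231,900 + $5,100 = $237,000
Administrative surcharge: 30% of $237,000 = $71,100
Total penalty: $237,000 + $71,100 = $308,100

$308,100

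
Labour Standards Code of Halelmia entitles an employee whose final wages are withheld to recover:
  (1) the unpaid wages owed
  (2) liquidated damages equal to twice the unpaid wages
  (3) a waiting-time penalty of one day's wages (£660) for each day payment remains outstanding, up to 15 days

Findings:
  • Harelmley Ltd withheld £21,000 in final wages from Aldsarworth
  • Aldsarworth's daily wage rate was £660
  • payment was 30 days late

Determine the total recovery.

Doubled: 2 × £21,000 = £42,000
Penalty days: min(30, 15) = 15
Waiting-time penalty: 15 × £660 = £9,900
Total award: £21,000 + £42,000 + £9,900 = £72,900

Total award: £72,900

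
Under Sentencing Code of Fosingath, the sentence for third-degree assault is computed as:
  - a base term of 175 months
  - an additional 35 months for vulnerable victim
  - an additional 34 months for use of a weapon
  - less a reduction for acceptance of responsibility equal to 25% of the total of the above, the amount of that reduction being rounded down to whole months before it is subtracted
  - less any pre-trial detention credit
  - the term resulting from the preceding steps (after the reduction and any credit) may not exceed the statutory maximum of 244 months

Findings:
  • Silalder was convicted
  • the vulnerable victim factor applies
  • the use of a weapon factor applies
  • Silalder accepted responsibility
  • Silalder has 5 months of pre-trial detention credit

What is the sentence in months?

Sentence: 178 months

Vulnerable victim enhancement: +35 months
Use of a weapon enhancement: +34 months
Adjusted term: 175 months + 35 months + 34 months = 244 months
Acceptance of responsibility reduction: 25% of 244 months = 61 months (rounded down)
After reduction: 244 − 61 = 183 months
Less pre-trial detention credit: 183 months − 5 months = 178 months
Cap at 244 months: 178 months is within the cap, no reduction.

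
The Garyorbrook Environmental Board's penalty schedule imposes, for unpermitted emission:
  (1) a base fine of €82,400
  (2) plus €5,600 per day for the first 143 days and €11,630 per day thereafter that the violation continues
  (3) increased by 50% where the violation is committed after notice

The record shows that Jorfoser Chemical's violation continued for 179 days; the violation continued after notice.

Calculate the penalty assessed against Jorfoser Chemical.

Civil penalty: €1,952,820

First 143 days: 143 × €5,600 = €800,800
Remaining days: (179 − 143) × €11,630 = €418,680
Per-day component: €800,800 + €418,680 = €1,219,480
Base plus per-day: €82,400 + €1,219,480 = €1,301,880
Enhancement: 50% of €1,301,880 = €650,940
Enhanced fine: €1,301,880 + €650,940 = €1,952,820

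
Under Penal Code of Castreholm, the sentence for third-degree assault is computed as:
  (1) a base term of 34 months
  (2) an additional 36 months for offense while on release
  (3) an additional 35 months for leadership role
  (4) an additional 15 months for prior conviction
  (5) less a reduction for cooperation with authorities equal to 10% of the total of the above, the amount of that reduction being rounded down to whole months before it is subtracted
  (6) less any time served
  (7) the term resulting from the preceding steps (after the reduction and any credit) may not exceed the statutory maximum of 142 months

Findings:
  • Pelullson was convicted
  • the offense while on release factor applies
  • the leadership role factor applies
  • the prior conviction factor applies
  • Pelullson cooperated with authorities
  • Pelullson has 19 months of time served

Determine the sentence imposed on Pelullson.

Offense while on release enhancement: +36 months
Leadership role enhancement: +35 months
Prior conviction enhancement: +15 months
Adjusted term: 34 months + 36 months + 35 months + 15 months = 120 months
Cooperation with authorities reduction: 10% of 120 months = 12 months (rounded down)
After reduction: 120 − 12 = 108 months
Less time served: 108 months − 19 months = 89 months
Cap at 142 months: 89 months is within the cap, no reduction.

89 months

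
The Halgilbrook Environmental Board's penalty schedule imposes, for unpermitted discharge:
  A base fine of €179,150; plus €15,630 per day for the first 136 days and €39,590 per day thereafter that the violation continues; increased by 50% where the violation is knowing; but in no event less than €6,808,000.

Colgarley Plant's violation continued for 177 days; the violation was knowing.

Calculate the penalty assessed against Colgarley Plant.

First 136 days: 136 × €15,630 = €2,125,680
Remaining days: (177 − 136) × €39,590 = €1,623,190
Per-day component: €2,125,680 + €1,623,190 = €3,748,870
Base plus per-day: €179,150 + €3,748,870 = €3,928,020
Enhancement: 50% of €3,928,020 = €1,964,010
Enhanced fine: €3,928,020 + €1,964,010 = €5,892,030
Minimum €6,808,000: €5,892,030 is below the minimum → €6,808,000

€6,808,000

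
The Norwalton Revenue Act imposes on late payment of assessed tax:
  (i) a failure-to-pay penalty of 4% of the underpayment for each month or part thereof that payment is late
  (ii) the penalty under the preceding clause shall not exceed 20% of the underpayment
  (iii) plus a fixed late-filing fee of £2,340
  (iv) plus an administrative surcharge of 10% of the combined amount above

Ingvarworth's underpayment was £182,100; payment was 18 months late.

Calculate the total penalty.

Accrued rate: 4% × 18 = 72%, capped at 20% → 20%
Failure-to-pay penalty: 20% of £182,100 = £36,420
Penalty before surcharge: £36,420 + £2,340 = £38,760
Administrative surcharge: 10% of £38,760 = £3,876
Total penalty: £38,760 + £3,876 = £42,636

£42,636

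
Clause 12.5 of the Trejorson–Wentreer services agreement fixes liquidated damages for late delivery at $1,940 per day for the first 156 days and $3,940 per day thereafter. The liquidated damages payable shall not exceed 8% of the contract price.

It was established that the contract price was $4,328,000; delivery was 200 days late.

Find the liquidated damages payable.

$346,240

First 156 days: 156 × $1,940 = $302,640
Remaining days: (200 − 156) × $3,940 = $173,360
Accrued per-day damages: $302,640 + $173,360 = $476,000
Cap: 8% of $4,328,000 = $346,240
Cap at $346,240: $476,000 exceeds the cap → $346,240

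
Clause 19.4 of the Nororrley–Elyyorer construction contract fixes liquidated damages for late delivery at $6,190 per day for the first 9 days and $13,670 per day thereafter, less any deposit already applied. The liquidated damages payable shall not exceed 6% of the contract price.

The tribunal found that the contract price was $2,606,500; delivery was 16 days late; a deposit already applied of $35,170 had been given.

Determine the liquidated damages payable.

First 9 days: 9 × $6,190 = $55,710
Remaining days: (16 − 9) × $13,670 = $95,690
Accrued per-day damages: $55,710 + $95,690 = $151,400
Less deposit already applied: $151,400 − $35,170 = $116,230
Cap: 6% of $2,606,500 = $156,390
Cap at $156,390: $116,230 is within the cap, no reduction.

$116,230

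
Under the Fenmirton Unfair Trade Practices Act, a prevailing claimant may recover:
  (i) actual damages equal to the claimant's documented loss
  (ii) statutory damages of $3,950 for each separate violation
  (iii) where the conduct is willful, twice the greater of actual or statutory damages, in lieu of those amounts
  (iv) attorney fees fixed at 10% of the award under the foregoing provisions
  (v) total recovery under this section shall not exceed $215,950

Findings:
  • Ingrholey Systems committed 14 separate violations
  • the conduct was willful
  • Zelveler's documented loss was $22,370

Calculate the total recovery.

Statutory damages: 14 × $3,950 = $55,300
Greater of actual damages ($22,370) or statutory damages ($55,300): $55,300
Doubled: 2 × $55,300 = $110,600
Attorney fees: 10% of $110,600 = $11,060
Total before cap: $110,600 + $11,060 = $121,660
Cap at $215,950: $121,660 is within the cap, no reduction.

$121,660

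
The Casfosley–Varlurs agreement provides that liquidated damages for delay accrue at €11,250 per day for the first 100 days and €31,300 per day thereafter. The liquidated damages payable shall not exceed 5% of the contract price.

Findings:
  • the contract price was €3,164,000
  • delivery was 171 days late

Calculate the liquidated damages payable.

First 100 days: 100 × €11,250 = €1,125,000
Remaining days: (171 − 100) × €31,300 = €2,222,300
Accrued per-day damages: €1,125,000 + €2,222,300 = €3,347,300
Cap: 5% of €3,164,000 = €158,200
Cap at €158,200: €3,347,300 exceeds the cap → €158,200

€158,200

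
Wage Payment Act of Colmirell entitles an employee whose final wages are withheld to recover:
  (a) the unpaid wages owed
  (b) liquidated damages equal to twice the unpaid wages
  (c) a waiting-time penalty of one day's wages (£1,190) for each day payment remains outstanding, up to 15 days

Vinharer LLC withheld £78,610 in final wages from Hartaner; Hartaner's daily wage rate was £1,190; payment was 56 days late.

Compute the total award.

£253,680

Doubled: 2 × £78,610 = £157,220
Penalty days: min(56, 15) = 15
Waiting-time penalty: 15 × £1,190 = £17,850
Total award: £78,610 + £157,220 + £17,850 = £253,680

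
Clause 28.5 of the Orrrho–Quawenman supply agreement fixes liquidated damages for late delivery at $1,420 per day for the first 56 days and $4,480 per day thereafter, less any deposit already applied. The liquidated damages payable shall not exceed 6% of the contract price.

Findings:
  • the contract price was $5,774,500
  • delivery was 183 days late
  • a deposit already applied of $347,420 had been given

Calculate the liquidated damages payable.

First 56 days: 56 × $1,420 = $79,520
Remaining days: (183 − 56) × $4,480 = $568,960
Accrued per-day damages: $79,520 + $568,960 = $648,480
Less deposit already applied: $648,480 − $347,420 = $301,060
Cap: 6% of $5,774,500 = $346,470
Cap at $346,470: $301,060 is within the cap, no reduction.

Liquidated damages: $301,060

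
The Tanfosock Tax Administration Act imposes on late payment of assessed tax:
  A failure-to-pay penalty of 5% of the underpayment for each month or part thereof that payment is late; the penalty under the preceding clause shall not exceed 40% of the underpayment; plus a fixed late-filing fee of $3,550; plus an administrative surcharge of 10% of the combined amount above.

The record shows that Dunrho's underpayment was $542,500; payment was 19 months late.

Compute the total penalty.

$242,605

Accrued rate: 5% × 19 = 95%, capped at 40% → 40%
Failure-to-pay penalty: 40% of $542,500 = $217,000
Penalty before surcharge: $217,000 + $3,550 = $220,550
Administrative surcharge: 10% of $220,550 = $22,055
Total penalty: $220,550 + $22,055 = $242,605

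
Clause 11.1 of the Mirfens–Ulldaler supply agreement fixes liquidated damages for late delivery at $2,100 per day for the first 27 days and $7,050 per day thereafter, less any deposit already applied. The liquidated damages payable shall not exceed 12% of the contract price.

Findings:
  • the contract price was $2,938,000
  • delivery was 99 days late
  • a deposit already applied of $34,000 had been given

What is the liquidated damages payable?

$352,560

First 27 days: 27 × $2,100 = $56,700
Remaining days: (99 − 27) × $7,050 = $507,600
Accrued per-day damages: $56,700 + $507,600 = $564,300
Less deposit already applied: $564,300 − $34,000 = $530,300
Cap: 12% of $2,938,000 = $352,560
Cap at $352,560: $530,300 exceeds the cap → $352,560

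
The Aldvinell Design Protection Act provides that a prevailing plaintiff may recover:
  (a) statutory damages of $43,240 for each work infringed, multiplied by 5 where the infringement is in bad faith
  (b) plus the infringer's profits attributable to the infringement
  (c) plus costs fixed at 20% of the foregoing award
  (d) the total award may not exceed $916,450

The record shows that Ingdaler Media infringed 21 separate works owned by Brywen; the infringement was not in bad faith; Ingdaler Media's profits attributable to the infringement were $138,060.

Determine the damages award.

Statutory damages: 21 × $43,240 = $908,040
Infringement not in bad faith: no ×5 enhancement.
Combined award: $908,040 + $138,060 = $1,046,100
Costs: 20% of $1,046,100 = $209,220
Award plus costs: $1,046,100 + $209,220 = $1,255,320
Cap at $916,450: $1,255,320 exceeds the cap → $916,450

$916,450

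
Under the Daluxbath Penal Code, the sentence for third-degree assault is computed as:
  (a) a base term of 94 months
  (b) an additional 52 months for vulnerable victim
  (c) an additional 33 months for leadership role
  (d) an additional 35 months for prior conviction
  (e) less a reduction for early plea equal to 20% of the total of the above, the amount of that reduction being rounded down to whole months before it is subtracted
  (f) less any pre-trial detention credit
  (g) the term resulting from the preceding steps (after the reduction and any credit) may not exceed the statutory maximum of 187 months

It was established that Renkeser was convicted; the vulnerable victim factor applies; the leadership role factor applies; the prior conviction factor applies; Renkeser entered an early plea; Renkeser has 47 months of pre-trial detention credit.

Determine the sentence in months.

125 months

Vulnerable victim enhancement: +52 months
Leadership role enhancement: +33 months
Prior conviction enhancement: +35 months
Adjusted term: 94 months + 52 months + 33 months + 35 months = 214 months
Early plea reduction: 20% of 214 months = 42 months (rounded down)
After reduction: 214 − 42 = 172 months
Less pre-trial detention credit: 172 months − 47 months = 125 months
Cap at 187 months: 125 months is within the cap, no reduction.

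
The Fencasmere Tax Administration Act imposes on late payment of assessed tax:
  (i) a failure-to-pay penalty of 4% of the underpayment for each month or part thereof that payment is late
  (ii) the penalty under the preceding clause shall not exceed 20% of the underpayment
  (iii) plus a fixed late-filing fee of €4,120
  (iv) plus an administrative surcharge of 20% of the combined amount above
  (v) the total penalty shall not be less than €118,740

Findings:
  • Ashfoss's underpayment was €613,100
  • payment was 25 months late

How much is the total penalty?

Penalty: €152,088

Accrued rate: 4% × 25 = 100%, capped at 20% → 20%
Failure-to-pay penalty: 20% of €613,100 = €122,620
Penalty before surcharge: €122,620 + €4,120 = €126,740
Administrative surcharge: 20% of €126,740 = €25,348
Total penalty: €126,740 + €25,348 = €152,088
Minimum €118,740: €152,088 meets the minimum, no increase.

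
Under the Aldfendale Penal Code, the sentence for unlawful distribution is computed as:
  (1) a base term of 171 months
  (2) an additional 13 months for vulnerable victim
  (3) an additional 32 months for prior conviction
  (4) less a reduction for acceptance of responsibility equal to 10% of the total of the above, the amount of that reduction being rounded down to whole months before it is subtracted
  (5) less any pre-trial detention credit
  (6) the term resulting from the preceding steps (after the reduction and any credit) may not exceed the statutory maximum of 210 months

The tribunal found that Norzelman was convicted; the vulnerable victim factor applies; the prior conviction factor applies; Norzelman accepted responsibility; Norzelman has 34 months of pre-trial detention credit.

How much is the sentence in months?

161 months

Vulnerable victim enhancement: +13 months
Prior conviction enhancement: +32 months
Adjusted term: 171 months + 13 months + 32 months = 216 months
Acceptance of responsibility reduction: 10% of 216 months = 21 months (rounded down)
After reduction: 216 − 21 = 195 months
Less pre-trial detention credit: 195 months − 34 months = 161 months
Cap at 210 months: 161 months is within the cap, no reduction.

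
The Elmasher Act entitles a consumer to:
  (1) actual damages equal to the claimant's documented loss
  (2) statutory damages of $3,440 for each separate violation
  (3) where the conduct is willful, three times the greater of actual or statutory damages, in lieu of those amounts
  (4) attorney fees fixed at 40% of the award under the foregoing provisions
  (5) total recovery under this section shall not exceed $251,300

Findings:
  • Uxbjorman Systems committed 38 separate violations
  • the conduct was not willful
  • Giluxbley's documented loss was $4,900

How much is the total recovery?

$189,868

Statutory damages: 38 × $3,440 = $130,720
Conduct not willful: the in-lieu enhancement does not apply.
Actual plus statutory damages: $4,900 + $130,720 = $135,620
Attorney fees: 40% of $135,620 = $54,248
Total before cap: $135,620 + $54,248 = $189,868
Cap at $251,300: $189,868 is within the cap, no reduction.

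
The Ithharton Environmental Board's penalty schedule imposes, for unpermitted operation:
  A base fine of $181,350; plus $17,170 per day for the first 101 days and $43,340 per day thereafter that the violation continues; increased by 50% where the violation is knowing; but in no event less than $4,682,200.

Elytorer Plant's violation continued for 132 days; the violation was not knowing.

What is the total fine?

First 101 days: 101 × $17,170 = $1,734,170
Remaining days: (132 − 101) × $43,340 = $1,343,540
Per-day component: $1,734,170 + $1,343,540 = $3,077,710
Base plus per-day: $181,350 + $3,077,710 = $3,259,060
The violation was not knowing: no 50% increase.
Minimum $4,682,200: $3,259,060 is below the minimum → $4,682,200

$4,682,200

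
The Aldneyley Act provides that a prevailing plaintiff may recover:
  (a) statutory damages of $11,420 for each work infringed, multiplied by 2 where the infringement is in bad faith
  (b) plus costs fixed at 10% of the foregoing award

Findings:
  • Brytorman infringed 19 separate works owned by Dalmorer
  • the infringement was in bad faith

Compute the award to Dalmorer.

Statutory damages: 19 × $11,420 = $216,980
Doubled: 2 × $216,980 = $433,960
Costs: 10% of $433,960 = $43,396
Award plus costs: $433,960 + $43,396 = $477,356

$477,356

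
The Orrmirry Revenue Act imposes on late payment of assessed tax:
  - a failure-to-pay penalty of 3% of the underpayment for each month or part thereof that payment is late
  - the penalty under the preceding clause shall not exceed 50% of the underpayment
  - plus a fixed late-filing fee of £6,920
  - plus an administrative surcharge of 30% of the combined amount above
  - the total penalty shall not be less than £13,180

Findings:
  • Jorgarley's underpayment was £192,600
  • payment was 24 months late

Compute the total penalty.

Accrued rate: 3% × 24 = 72%, capped at 50% → 50%
Failure-to-pay penalty: 50% of £192,600 = £96,300
Penalty before surcharge: £96,300 + £6,920 = £103,220
Administrative surcharge: 30% of £103,220 = £30,966
Total penalty: £103,220 + £30,966 = £134,186
Minimum £13,180: £134,186 meets the minimum, no increase.

Penalty: £134,186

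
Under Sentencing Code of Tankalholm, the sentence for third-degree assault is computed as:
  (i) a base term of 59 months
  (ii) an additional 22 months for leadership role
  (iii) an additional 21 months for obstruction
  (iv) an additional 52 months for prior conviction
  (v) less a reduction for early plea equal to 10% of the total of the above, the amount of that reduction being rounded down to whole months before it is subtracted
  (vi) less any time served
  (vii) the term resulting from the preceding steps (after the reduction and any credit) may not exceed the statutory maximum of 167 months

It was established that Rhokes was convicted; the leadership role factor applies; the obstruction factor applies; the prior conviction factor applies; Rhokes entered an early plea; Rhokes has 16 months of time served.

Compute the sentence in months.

123 months

Leadership role enhancement: +22 months
Obstruction enhancement: +21 months
Prior conviction enhancement: +52 months
Adjusted term: 59 months + 22 months + 21 months + 52 months = 154 months
Early plea reduction: 10% of 154 months = 15 months (rounded down)
After reduction: 154 − 15 = 139 months
Less time served: 139 months − 16 months = 123 months
Cap at 167 months: 123 months is within the cap, no reduction.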